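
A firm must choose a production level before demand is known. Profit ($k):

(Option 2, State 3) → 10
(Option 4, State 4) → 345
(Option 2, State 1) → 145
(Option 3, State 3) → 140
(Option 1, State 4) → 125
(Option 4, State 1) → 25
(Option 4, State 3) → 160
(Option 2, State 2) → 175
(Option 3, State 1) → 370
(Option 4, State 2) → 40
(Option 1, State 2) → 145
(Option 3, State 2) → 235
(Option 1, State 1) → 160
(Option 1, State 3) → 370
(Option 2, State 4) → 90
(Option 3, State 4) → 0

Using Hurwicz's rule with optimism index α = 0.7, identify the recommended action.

Option 1

Option 1: 0.7·370 + 0.3·125 = 296.5
Option 2: 0.7·175 + 0.3·10 = 125.5
Option 3: 0.7·370 + 0.3·0 = 259
Option 4: 0.7·345 + 0.3·25 = 249
Highest Hurwicz score = 296.5 → Option 1.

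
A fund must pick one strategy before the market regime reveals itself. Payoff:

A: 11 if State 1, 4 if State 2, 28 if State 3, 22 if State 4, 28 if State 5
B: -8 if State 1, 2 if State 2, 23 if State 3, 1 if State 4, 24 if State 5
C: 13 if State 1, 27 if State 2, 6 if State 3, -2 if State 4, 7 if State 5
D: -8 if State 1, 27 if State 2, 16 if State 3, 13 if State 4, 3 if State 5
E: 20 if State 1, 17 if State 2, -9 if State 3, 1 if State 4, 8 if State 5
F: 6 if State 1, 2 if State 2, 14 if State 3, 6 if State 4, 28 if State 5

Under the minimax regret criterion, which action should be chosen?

Column bests: State 1=20, State 2=27, State 3=28, State 4=22, State 5=28.
A regrets: 9, 23, 0, 0, 0 → max 23
B regrets: 28, 25, 5, 21, 4 → max 28
C regrets: 7, 0, 22, 24, 21 → max 24
D regrets: 28, 0, 12, 9, 25 → max 28
E regrets: 0, 10, 37, 21, 20 → max 37
F regrets: 14, 25, 14, 16, 0 → max 25
Smallest max regret = 23 → A.

A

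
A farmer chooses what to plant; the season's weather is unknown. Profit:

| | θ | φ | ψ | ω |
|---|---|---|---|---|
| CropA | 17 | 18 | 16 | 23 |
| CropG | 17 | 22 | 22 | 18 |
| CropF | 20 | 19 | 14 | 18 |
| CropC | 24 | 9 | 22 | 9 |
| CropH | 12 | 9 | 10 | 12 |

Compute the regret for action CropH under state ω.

11

Best payoff under ω is 23.
Regret = 23 − 12 = 11.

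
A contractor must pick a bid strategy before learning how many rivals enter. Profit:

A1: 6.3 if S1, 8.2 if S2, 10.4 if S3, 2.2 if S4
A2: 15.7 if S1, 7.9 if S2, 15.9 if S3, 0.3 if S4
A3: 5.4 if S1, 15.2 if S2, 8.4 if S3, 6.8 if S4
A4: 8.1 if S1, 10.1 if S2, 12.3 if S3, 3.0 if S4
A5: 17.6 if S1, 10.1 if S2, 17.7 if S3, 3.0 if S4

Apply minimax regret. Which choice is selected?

Column bests: S1=17.6, S2=15.2, S3=17.7, S4=6.8.
A1 regrets: 11.3, 7.0, 7.3, 4.6 → max 11.3
A2 regrets: 1.9, 7.3, 1.8, 6.5 → max 7.3
A3 regrets: 12.2, 0.0, 9.3, 0.0 → max 12.2
A4 regrets: 9.5, 5.1, 5.4, 3.8 → max 9.5
A5 regrets: 0.0, 5.1, 0.0, 3.8 → max 5.1
Smallest max regret = 5.1 → A5.

A5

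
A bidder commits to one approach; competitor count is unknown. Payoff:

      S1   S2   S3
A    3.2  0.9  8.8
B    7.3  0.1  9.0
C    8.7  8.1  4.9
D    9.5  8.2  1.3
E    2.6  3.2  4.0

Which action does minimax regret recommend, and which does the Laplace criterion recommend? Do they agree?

Column bests: S1=9.5, S2=8.2, S3=9.0.
A regrets: 6.3, 7.3, 0.2 → max 7.3
B regrets: 2.2, 8.1, 0.0 → max 8.1
C regrets: 0.8, 0.1, 4.1 → max 4.1
D regrets: 0.0, 0.0, 7.7 → max 7.7
E regrets: 6.9, 5.0, 5.0 → max 6.9
Smallest max regret = 4.1 → C.
Row averages: A=4.3, B=82/15, C=217/30, D=19/3, E=49/15
Highest average = 217/30 → C.

minimax regret → C; laplace → C (agree)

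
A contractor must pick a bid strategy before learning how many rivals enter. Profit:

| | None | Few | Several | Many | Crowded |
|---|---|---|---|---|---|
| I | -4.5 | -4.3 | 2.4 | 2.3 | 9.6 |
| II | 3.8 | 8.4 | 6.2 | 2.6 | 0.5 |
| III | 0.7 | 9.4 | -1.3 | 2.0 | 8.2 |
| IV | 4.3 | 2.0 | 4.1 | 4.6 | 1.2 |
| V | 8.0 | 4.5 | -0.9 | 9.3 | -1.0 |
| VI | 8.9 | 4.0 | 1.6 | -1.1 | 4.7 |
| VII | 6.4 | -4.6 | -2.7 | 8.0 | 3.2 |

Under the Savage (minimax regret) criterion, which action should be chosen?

III

Column bests: None=8.9, Few=9.4, Several=6.2, Many=9.3, Crowded=9.6.
I regrets: 13.4, 13.7, 3.8, 7.0, 0.0 → max 13.7
II regrets: 5.1, 1.0, 0.0, 6.7, 9.1 → max 9.1
III regrets: 8.2, 0.0, 7.5, 7.3, 1.4 → max 8.2
IV regrets: 4.6, 7.4, 2.1, 4.7, 8.4 → max 8.4
V regrets: 0.9, 4.9, 7.1, 0.0, 10.6 → max 10.6
VI regrets: 0.0, 5.4, 4.6, 10.4, 4.9 → max 10.4
VII regrets: 2.5, 14.0, 8.9, 1.3, 6.4 → max 14.0
Smallest max regret = 8.2 → III.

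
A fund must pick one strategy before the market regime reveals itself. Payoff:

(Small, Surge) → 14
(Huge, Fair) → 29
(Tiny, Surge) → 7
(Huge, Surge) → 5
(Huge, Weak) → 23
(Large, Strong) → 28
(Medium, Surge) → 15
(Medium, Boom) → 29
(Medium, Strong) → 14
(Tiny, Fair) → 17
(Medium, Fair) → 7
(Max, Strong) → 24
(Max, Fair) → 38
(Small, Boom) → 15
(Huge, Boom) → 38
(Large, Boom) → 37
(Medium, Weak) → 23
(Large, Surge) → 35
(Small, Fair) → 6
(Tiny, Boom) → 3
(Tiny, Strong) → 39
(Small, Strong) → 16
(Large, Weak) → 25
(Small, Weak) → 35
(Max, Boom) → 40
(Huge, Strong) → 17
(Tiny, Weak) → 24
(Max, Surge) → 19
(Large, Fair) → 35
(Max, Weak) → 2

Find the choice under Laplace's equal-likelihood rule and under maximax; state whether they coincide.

Row averages: Tiny=18, Small=17.2, Medium=17.6, Large=32, Huge=22.4, Max=24.6
Highest average = 32 → Large.
Row maxima: Tiny=39, Small=35, Medium=29, Large=37, Huge=38, Max=40
Best best-case = 40 → Max.

laplace → Large; maximax → Max (disagree)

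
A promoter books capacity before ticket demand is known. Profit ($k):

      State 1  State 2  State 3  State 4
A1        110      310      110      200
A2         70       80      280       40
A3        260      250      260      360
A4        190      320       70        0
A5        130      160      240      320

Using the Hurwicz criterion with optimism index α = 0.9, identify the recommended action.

A1: 0.9·310 + 0.1·110 = 290
A2: 0.9·280 + 0.1·40 = 256
A3: 0.9·360 + 0.1·250 = 349
A4: 0.9·320 + 0.1·0 = 288
A5: 0.9·320 + 0.1·130 = 301
Highest Hurwicz score = 349 → A3.

A3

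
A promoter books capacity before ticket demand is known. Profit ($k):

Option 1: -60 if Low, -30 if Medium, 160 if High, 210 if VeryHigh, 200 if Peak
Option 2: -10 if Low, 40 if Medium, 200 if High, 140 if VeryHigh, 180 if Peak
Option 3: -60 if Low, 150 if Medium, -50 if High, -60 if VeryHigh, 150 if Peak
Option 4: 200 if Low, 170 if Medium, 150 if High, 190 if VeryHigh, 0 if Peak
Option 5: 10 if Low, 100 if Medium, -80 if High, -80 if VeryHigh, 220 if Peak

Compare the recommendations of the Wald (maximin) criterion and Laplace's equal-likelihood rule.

Row minima: Option 1=-60, Option 2=-10, Option 3=-60, Option 4=0, Option 5=-80
Best worst-case = 0 → Option 4.
Row averages: Option 1=96, Option 2=110, Option 3=26, Option 4=142, Option 5=34
Highest average = 142 → Option 4.

maximin → Option 4; laplace → Option 4 (agree)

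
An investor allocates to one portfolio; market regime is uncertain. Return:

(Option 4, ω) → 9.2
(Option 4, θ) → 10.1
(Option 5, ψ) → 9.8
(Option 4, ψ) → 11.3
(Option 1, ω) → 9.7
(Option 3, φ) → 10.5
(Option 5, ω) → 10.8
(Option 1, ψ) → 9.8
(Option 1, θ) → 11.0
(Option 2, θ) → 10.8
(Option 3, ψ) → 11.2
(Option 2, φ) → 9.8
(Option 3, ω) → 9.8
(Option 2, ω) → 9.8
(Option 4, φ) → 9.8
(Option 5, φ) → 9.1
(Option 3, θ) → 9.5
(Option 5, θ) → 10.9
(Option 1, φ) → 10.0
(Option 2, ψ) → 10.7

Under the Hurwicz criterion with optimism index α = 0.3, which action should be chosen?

Option 1: 0.3·11.0 + 0.7·9.7 = 10.09
Option 2: 0.3·10.8 + 0.7·9.8 = 10.1
Option 3: 0.3·11.2 + 0.7·9.5 = 10.01
Option 4: 0.3·11.3 + 0.7·9.2 = 9.83
Option 5: 0.3·10.9 + 0.7·9.1 = 9.64
Highest Hurwicz score = 10.1 → Option 2.

Option 2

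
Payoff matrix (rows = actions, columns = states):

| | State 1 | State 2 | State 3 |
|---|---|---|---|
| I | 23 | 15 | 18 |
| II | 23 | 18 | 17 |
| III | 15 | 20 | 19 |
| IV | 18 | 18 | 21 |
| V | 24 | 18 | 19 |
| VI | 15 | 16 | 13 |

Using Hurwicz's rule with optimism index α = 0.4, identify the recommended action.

I: 0.4·23 + 0.6·15 = 18.2
II: 0.4·23 + 0.6·17 = 19.4
III: 0.4·20 + 0.6·15 = 17
IV: 0.4·21 + 0.6·18 = 19.2
V: 0.4·24 + 0.6·18 = 20.4
VI: 0.4·16 + 0.6·13 = 14.2
Highest Hurwicz score = 20.4 → V.

V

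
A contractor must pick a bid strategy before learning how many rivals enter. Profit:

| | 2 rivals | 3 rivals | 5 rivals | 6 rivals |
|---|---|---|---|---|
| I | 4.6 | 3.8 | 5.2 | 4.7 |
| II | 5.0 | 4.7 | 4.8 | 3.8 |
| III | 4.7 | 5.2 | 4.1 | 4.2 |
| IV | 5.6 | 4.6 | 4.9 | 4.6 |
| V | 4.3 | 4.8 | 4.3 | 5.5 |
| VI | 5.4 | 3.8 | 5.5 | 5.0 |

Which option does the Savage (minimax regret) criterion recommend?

Column bests: 2 rivals=5.6, 3 rivals=5.2, 5 rivals=5.5, 6 rivals=5.5.
I regrets: 1.0, 1.4, 0.3, 0.8 → max 1.4
II regrets: 0.6, 0.5, 0.7, 1.7 → max 1.7
III regrets: 0.9, 0.0, 1.4, 1.3 → max 1.4
IV regrets: 0.0, 0.6, 0.6, 0.9 → max 0.9
V regrets: 1.3, 0.4, 1.2, 0.0 → max 1.3
VI regrets: 0.2, 1.4, 0.0, 0.5 → max 1.4
Smallest max regret = 0.9 → IV.

IV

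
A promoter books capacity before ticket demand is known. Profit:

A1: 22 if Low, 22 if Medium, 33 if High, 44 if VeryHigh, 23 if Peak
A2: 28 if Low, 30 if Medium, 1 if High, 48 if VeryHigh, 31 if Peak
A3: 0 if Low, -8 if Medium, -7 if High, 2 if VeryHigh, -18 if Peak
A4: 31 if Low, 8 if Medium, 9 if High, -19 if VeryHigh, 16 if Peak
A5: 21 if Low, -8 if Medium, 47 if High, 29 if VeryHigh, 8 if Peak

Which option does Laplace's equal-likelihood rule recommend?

A1

Row averages: A1=28.8, A2=27.6, A3=-6.2, A4=9, A5=19.4
Highest average = 28.8 → A1.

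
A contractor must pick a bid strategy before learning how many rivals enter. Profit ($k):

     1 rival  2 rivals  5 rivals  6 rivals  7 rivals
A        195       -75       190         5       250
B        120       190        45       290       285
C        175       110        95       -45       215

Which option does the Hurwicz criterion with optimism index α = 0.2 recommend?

A: 0.2·250 + 0.8·(-75) = -10
B: 0.2·290 + 0.8·45 = 94
C: 0.2·215 + 0.8·(-45) = 7
Highest Hurwicz score = 94 → B.

B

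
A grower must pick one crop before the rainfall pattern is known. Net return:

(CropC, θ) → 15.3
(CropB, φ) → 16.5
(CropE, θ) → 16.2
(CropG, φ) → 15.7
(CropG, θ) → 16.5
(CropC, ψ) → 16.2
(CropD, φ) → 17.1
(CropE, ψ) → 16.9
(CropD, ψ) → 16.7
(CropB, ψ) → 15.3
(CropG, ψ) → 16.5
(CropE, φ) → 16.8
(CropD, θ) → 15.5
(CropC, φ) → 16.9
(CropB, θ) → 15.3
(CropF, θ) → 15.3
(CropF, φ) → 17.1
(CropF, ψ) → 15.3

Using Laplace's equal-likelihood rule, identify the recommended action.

CropE

Row averages: CropB=15.7, CropG=487/30, CropD=493/30, CropF=15.9, CropE=499/30, CropC=242/15
Highest average = 499/30 → CropE.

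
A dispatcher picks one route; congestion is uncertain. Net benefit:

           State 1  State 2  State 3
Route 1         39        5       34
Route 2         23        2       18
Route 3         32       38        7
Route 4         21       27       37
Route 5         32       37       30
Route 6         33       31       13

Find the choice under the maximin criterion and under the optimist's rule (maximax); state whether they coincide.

maximin → Route 5; maximax → Route 1 (disagree)

Row minima: Route 1=5, Route 2=2, Route 3=7, Route 4=21, Route 5=30, Route 6=13
Best worst-case = 30 → Route 5.
Row maxima: Route 1=39, Route 2=23, Route 3=38, Route 4=37, Route 5=37, Route 6=33
Best best-case = 39 → Route 1.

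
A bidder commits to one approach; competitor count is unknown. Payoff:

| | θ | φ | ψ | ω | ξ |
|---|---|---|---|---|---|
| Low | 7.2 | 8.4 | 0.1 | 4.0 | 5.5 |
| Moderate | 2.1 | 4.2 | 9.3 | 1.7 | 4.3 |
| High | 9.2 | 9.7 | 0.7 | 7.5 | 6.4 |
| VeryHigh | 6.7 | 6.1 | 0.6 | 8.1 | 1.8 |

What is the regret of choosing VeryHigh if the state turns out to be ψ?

Best payoff under ψ is 9.3.
Regret = 9.3 − 0.6 = 8.7.

8.7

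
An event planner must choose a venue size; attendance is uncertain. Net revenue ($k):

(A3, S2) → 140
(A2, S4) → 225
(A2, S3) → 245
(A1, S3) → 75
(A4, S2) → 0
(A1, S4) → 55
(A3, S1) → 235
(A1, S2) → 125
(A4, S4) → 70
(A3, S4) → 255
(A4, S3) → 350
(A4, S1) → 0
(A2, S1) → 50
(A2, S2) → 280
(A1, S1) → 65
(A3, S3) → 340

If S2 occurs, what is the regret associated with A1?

155

Best payoff under S2 is 280.
Regret = 280 − 125 = 155.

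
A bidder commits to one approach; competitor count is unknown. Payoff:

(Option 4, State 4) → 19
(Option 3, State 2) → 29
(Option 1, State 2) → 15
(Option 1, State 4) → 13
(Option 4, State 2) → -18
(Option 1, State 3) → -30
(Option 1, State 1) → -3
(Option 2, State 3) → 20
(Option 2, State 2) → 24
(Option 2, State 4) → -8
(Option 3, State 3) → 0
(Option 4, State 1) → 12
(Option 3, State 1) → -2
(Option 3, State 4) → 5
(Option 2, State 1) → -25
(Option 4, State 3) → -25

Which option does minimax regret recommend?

Column bests: State 1=12, State 2=29, State 3=20, State 4=19.
Option 1 regrets: 15, 14, 50, 6 → max 50
Option 2 regrets: 37, 5, 0, 27 → max 37
Option 3 regrets: 14, 0, 20, 14 → max 20
Option 4 regrets: 0, 47, 45, 0 → max 47
Smallest max regret = 20 → Option 3.

Option 3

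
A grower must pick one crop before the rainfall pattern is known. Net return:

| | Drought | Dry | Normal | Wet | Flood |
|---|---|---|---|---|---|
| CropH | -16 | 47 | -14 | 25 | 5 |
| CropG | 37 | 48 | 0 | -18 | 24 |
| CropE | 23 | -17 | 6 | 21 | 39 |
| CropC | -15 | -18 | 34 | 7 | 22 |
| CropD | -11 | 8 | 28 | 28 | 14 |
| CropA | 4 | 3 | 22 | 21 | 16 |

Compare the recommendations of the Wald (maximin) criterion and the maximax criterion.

Row minima: CropH=-16, CropG=-18, CropE=-17, CropC=-18, CropD=-11, CropA=3
Best worst-case = 3 → CropA.
Row maxima: CropH=47, CropG=48, CropE=39, CropC=34, CropD=28, CropA=22
Best best-case = 48 → CropG.

maximin → CropA; maximax → CropG (disagree)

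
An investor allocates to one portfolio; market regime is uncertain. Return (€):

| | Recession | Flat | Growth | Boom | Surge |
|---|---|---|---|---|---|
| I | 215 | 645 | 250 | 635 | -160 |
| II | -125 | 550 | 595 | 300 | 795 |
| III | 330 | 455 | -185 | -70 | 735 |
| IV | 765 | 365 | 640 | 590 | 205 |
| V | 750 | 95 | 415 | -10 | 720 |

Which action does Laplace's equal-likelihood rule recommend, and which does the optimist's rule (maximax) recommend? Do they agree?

Row averages: I=317, II=423, III=253, IV=513, V=394
Highest average = 513 → IV.
Row maxima: I=645, II=795, III=735, IV=765, V=750
Best best-case = 795 → II.

laplace → IV; maximax → II (disagree)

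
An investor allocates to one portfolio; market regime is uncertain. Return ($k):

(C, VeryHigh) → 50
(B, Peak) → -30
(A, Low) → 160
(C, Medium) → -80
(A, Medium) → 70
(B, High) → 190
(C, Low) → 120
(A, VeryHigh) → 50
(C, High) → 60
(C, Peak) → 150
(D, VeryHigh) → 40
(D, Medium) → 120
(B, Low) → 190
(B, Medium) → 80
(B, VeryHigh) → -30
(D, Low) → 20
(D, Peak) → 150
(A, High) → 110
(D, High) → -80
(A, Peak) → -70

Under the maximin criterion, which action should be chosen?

B

Row minima: A=-70, B=-30, C=-80, D=-80
Best worst-case = -30 → B.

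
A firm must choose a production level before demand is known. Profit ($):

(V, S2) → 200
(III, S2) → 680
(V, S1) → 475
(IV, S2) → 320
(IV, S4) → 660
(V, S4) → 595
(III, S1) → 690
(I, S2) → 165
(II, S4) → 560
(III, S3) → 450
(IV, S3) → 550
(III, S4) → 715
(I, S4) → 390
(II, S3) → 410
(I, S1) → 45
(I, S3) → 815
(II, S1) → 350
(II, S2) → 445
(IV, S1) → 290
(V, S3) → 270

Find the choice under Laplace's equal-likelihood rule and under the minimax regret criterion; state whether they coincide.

laplace → III; minimax regret → III (agree)

Row averages: I=353.75, II=441.25, III=633.75, IV=455, V=385
Highest average = 633.75 → III.
Column bests: S1=690, S2=680, S3=815, S4=715.
I regrets: 645, 515, 0, 325 → max 645
II regrets: 340, 235, 405, 155 → max 405
III regrets: 0, 0, 365, 0 → max 365
IV regrets: 400, 360, 265, 55 → max 400
V regrets: 215, 480, 545, 120 → max 545
Smallest max regret = 365 → III.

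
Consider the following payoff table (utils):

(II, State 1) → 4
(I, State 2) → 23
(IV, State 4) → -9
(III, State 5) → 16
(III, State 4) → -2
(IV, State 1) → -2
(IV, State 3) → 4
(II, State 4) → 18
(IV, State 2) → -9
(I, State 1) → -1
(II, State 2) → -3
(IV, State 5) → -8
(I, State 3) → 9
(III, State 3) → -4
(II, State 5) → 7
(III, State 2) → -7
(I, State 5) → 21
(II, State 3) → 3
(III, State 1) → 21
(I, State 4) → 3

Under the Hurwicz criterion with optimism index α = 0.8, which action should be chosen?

I

I: 0.8·23 + 0.2·(-1) = 18.2
II: 0.8·18 + 0.2·(-3) = 13.8
III: 0.8·21 + 0.2·(-7) = 15.4
IV: 0.8·4 + 0.2·(-9) = 1.4
Highest Hurwicz score = 18.2 → I.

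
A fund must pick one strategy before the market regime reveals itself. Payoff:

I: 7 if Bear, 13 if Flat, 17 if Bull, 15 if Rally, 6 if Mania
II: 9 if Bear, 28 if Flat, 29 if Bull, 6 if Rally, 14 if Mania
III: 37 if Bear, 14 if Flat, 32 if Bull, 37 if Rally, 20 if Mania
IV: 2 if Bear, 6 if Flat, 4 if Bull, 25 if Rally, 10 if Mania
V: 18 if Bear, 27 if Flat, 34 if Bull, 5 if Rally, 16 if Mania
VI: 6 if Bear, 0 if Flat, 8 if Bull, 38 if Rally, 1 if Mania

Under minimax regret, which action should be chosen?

Column bests: Bear=37, Flat=28, Bull=34, Rally=38, Mania=20.
I regrets: 30, 15, 17, 23, 14 → max 30
II regrets: 28, 0, 5, 32, 6 → max 32
III regrets: 0, 14, 2, 1, 0 → max 14
IV regrets: 35, 22, 30, 13, 10 → max 35
V regrets: 19, 1, 0, 33, 4 → max 33
VI regrets: 31, 28, 26, 0, 19 → max 31
Smallest max regret = 14 → III.

III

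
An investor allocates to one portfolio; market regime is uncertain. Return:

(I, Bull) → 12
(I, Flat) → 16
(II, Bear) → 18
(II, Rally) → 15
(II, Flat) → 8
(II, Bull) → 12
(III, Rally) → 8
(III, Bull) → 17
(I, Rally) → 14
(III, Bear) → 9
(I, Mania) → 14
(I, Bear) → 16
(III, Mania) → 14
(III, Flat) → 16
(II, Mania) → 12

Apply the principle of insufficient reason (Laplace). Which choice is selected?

I

Row averages: I=14.4, II=13, III=12.8
Highest average = 14.4 → I.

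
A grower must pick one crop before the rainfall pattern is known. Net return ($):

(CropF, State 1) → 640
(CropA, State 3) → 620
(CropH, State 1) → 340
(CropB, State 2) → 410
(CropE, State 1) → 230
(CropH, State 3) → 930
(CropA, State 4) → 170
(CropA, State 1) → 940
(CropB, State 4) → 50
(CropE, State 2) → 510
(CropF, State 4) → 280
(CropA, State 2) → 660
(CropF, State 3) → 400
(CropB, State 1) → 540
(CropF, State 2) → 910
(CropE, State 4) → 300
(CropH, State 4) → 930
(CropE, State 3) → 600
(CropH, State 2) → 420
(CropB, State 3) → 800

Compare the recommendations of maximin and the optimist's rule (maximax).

maximin → CropH; maximax → CropA (disagree)

Row minima: CropF=280, CropE=230, CropB=50, CropH=340, CropA=170
Best worst-case = 340 → CropH.
Row maxima: CropF=910, CropE=600, CropB=800, CropH=930, CropA=940
Best best-case = 940 → CropA.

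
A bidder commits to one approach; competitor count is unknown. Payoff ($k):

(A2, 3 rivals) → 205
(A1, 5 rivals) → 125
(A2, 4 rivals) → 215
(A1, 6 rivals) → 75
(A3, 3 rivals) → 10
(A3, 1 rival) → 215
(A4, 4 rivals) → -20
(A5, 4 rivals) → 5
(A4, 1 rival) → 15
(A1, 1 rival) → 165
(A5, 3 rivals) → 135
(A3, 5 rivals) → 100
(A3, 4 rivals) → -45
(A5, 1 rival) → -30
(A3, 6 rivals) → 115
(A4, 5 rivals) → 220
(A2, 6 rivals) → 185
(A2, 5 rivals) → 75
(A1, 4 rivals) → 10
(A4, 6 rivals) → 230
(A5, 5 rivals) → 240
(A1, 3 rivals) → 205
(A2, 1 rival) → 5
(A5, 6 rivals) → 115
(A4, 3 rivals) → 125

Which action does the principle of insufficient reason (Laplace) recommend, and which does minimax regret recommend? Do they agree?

Row averages: A1=116, A2=137, A3=79, A4=114, A5=93
Highest average = 137 → A2.
Column bests: 1 rival=215, 3 rivals=205, 4 rivals=215, 5 rivals=240, 6 rivals=230.
A1 regrets: 50, 0, 205, 115, 155 → max 205
A2 regrets: 210, 0, 0, 165, 45 → max 210
A3 regrets: 0, 195, 260, 140, 115 → max 260
A4 regrets: 200, 80, 235, 20, 0 → max 235
A5 regrets: 245, 70, 210, 0, 115 → max 245
Smallest max regret = 205 → A1.

laplace → A2; minimax regret → A1 (disagree)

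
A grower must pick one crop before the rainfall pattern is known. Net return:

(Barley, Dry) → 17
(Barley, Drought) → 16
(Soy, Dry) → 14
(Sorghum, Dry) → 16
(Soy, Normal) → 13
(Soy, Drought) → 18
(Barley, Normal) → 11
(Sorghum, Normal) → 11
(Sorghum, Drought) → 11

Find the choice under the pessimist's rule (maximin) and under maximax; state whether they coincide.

Row minima: Soy=13, Sorghum=11, Barley=11
Best worst-case = 13 → Soy.
Row maxima: Soy=18, Sorghum=16, Barley=17
Best best-case = 18 → Soy.

maximin → Soy; maximax → Soy (agree)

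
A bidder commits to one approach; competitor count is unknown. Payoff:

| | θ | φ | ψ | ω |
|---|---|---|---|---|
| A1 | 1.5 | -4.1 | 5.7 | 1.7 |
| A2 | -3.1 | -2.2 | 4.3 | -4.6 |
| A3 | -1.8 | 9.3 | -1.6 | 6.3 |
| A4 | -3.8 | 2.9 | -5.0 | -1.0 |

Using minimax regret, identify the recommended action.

A3

Column bests: θ=1.5, φ=9.3, ψ=5.7, ω=6.3.
A1 regrets: 0.0, 13.4, 0.0, 4.6 → max 13.4
A2 regrets: 4.6, 11.5, 1.4, 10.9 → max 11.5
A3 regrets: 3.3, 0.0, 7.3, 0.0 → max 7.3
A4 regrets: 5.3, 6.4, 10.7, 7.3 → max 10.7
Smallest max regret = 7.3 → A3.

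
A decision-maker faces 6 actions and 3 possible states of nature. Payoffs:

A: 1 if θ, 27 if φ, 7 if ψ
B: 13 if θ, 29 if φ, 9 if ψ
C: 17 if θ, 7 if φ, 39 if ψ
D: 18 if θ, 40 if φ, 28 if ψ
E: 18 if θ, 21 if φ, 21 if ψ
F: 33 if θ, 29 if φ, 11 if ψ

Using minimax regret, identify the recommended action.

Column bests: θ=33, φ=40, ψ=39.
A regrets: 32, 13, 32 → max 32
B regrets: 20, 11, 30 → max 30
C regrets: 16, 33, 0 → max 33
D regrets: 15, 0, 11 → max 15
E regrets: 15, 19, 18 → max 19
F regrets: 0, 11, 28 → max 28
Smallest max regret = 15 → D.

D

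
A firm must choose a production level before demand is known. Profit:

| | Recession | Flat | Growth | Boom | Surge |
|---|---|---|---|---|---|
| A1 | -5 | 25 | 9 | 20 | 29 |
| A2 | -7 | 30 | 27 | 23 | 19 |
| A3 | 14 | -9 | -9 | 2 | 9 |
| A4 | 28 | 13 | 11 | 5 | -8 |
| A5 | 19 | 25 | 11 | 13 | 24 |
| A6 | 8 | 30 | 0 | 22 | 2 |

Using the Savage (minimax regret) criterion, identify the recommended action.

A5

Column bests: Recession=28, Flat=30, Growth=27, Boom=23, Surge=29.
A1 regrets: 33, 5, 18, 3, 0 → max 33
A2 regrets: 35, 0, 0, 0, 10 → max 35
A3 regrets: 14, 39, 36, 21, 20 → max 39
A4 regrets: 0, 17, 16, 18, 37 → max 37
A5 regrets: 9, 5, 16, 10, 5 → max 16
A6 regrets: 20, 0, 27, 1, 27 → max 27
Smallest max regret = 16 → A5.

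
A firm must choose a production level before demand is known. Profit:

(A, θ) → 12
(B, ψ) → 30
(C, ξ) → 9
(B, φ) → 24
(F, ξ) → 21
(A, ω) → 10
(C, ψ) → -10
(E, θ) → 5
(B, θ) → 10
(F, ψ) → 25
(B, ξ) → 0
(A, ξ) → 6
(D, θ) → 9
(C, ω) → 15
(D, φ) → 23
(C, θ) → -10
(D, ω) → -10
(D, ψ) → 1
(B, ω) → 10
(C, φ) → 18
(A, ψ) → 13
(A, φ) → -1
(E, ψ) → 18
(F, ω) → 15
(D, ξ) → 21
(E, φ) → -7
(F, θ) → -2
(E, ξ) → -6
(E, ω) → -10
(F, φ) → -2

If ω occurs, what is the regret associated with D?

25

Best payoff under ω is 15.
Regret = 15 − (-10) = 25.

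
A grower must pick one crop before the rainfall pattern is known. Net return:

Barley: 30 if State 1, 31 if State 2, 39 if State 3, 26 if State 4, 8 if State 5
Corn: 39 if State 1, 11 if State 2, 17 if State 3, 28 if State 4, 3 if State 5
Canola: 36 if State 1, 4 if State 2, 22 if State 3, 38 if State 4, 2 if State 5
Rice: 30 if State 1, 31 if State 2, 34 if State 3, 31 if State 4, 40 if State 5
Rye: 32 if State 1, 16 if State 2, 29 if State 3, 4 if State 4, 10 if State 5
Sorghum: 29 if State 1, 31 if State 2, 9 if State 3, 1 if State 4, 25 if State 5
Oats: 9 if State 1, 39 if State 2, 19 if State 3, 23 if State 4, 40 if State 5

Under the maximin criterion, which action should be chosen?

Rice

Row minima: Barley=8, Corn=3, Canola=2, Rice=30, Rye=4, Sorghum=1, Oats=9
Best worst-case = 30 → Rice.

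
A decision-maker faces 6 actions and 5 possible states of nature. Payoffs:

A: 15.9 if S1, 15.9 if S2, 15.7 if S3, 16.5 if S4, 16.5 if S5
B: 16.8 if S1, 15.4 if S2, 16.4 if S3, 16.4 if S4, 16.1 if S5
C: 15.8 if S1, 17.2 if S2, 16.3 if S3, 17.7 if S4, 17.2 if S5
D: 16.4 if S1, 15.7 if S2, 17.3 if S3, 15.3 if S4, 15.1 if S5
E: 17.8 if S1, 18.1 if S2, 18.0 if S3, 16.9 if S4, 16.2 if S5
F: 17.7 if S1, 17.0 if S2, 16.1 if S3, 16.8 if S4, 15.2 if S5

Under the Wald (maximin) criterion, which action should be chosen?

Row minima: A=15.7, B=15.4, C=15.8, D=15.1, E=16.2, F=15.2
Best worst-case = 16.2 → E.

E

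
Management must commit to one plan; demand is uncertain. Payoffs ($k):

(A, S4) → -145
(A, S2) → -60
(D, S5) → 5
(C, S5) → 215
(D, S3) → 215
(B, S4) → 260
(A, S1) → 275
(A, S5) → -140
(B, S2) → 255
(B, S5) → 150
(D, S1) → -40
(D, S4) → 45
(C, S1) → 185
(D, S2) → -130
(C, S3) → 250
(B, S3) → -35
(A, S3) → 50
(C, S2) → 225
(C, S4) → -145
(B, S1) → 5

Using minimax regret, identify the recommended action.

B

Column bests: S1=275, S2=255, S3=250, S4=260, S5=215.
A regrets: 0, 315, 200, 405, 355 → max 405
B regrets: 270, 0, 285, 0, 65 → max 285
C regrets: 90, 30, 0, 405, 0 → max 405
D regrets: 315, 385, 35, 215, 210 → max 385
Smallest max regret = 285 → B.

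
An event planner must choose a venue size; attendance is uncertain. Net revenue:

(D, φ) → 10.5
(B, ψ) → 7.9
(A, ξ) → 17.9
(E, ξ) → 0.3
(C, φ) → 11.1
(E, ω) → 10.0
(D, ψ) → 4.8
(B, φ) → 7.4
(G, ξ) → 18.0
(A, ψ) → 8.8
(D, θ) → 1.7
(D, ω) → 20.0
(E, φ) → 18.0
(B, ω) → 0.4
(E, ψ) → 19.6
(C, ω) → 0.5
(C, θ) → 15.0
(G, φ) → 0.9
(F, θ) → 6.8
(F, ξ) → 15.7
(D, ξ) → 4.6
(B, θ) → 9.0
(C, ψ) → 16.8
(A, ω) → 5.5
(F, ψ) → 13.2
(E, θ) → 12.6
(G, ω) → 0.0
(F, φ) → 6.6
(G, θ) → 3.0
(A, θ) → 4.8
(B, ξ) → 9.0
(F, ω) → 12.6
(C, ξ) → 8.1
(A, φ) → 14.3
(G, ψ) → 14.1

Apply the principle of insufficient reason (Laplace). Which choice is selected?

E

Row averages: A=10.26, B=6.74, C=10.3, D=8.32, E=12.1, F=10.98, G=7.2
Highest average = 12.1 → E.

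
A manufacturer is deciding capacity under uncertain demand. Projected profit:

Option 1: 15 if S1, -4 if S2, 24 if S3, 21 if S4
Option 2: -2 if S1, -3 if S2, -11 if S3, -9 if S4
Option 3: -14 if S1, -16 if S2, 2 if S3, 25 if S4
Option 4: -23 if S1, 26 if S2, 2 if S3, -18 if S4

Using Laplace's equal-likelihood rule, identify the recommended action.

Row averages: Option 1=14, Option 2=-6.25, Option 3=-0.75, Option 4=-3.25
Highest average = 14 → Option 1.

Option 1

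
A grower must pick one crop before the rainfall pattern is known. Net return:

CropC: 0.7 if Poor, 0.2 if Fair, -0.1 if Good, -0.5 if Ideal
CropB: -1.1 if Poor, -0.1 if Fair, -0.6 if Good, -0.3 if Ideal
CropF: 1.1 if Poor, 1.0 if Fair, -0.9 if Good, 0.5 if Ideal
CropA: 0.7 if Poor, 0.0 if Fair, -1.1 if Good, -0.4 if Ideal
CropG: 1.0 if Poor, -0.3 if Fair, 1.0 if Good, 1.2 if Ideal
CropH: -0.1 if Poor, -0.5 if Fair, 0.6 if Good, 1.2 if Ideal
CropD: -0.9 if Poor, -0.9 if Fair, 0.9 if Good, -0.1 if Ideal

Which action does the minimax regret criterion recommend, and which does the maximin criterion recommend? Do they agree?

minimax regret → CropG; maximin → CropG (agree)

Column bests: Poor=1.1, Fair=1.0, Good=1.0, Ideal=1.2.
CropC regrets: 0.4, 0.8, 1.1, 1.7 → max 1.7
CropB regrets: 2.2, 1.1, 1.6, 1.5 → max 2.2
CropF regrets: 0.0, 0.0, 1.9, 0.7 → max 1.9
CropA regrets: 0.4, 1.0, 2.1, 1.6 → max 2.1
CropG regrets: 0.1, 1.3, 0.0, 0.0 → max 1.3
CropH regrets: 1.2, 1.5, 0.4, 0.0 → max 1.5
CropD regrets: 2.0, 1.9, 0.1, 1.3 → max 2.0
Smallest max regret = 1.3 → CropG.
Row minima: CropC=-0.5, CropB=-1.1, CropF=-0.9, CropA=-1.1, CropG=-0.3, CropH=-0.5, CropD=-0.9
Best worst-case = -0.3 → CropG.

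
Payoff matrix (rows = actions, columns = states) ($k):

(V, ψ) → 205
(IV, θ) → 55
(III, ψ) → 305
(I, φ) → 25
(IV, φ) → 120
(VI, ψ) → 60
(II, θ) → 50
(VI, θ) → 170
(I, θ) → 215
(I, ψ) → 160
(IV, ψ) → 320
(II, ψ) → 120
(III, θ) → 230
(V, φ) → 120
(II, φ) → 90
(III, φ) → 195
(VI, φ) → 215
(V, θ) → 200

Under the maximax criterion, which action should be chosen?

Row maxima: I=215, II=120, III=305, IV=320, V=205, VI=215
Best best-case = 320 → IV.

IV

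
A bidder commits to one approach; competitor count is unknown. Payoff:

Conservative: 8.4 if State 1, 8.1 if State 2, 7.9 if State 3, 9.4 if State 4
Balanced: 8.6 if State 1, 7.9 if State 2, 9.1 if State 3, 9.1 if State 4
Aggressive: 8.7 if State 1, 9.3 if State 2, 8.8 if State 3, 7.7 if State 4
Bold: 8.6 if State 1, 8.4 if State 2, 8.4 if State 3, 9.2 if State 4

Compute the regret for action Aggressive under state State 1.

0.0

Best payoff under State 1 is 8.7.
Regret = 8.7 − 8.7 = 0.0.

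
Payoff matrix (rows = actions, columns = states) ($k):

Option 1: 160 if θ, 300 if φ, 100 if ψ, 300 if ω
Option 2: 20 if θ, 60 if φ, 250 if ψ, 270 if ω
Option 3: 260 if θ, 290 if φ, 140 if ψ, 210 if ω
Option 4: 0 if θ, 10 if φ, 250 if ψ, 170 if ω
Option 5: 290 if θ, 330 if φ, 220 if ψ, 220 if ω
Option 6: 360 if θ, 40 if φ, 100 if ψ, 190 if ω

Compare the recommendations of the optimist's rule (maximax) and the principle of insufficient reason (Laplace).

maximax → Option 6; laplace → Option 5 (disagree)

Row maxima: Option 1=300, Option 2=270, Option 3=290, Option 4=250, Option 5=330, Option 6=360
Best best-case = 360 → Option 6.
Row averages: Option 1=215, Option 2=150, Option 3=225, Option 4=107.5, Option 5=265, Option 6=172.5
Highest average = 265 → Option 5.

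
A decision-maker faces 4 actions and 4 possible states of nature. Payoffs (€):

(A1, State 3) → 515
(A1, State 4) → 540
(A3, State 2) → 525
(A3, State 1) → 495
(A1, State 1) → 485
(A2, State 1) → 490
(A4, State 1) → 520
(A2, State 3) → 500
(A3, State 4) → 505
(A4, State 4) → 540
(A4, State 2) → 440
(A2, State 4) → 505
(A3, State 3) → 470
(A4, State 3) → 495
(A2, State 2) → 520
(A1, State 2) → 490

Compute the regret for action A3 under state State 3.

Best payoff under State 3 is 515.
Regret = 515 − 470 = 45.

45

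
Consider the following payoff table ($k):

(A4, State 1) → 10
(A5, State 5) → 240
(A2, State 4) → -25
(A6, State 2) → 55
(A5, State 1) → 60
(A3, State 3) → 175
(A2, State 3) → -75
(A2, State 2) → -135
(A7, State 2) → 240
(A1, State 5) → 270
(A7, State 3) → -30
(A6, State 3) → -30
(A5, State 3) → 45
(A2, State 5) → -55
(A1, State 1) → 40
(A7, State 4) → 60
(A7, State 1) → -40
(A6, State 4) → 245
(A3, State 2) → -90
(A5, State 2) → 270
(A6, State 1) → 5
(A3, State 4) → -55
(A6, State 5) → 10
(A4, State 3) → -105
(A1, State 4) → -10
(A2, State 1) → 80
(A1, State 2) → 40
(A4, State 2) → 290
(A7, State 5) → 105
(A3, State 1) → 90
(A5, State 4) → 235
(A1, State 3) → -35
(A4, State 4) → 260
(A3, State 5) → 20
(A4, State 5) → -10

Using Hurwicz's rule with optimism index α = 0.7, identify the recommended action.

A1: 0.7·270 + 0.3·(-35) = 178.5
A2: 0.7·80 + 0.3·(-135) = 15.5
A3: 0.7·175 + 0.3·(-90) = 95.5
A4: 0.7·290 + 0.3·(-105) = 171.5
A5: 0.7·270 + 0.3·45 = 202.5
A6: 0.7·245 + 0.3·(-30) = 162.5
A7: 0.7·240 + 0.3·(-40) = 156
Highest Hurwicz score = 202.5 → A5.

A5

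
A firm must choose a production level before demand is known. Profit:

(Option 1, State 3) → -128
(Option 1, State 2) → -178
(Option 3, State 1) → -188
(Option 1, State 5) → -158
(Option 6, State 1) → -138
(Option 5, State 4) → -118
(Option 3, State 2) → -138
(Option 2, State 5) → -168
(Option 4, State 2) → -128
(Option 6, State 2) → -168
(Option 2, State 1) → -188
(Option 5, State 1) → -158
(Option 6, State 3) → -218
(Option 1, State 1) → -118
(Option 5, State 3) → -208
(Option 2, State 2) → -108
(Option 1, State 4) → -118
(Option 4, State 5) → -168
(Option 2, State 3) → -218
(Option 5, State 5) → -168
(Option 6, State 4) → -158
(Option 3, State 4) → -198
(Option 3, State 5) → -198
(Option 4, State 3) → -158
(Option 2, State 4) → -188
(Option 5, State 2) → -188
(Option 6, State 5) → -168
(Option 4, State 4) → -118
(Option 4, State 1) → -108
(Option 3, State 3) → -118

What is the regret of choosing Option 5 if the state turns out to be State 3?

90

Best payoff under State 3 is -118.
Regret = -118 − (-208) = 90.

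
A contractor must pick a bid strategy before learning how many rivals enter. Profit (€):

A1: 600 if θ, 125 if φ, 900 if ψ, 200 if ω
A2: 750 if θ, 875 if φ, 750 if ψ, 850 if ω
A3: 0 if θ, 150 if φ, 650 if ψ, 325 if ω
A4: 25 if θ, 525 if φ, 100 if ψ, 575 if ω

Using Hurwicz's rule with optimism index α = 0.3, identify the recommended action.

A2

A1: 0.3·900 + 0.7·125 = 357.5
A2: 0.3·875 + 0.7·750 = 787.5
A3: 0.3·650 + 0.7·0 = 195
A4: 0.3·575 + 0.7·25 = 190
Highest Hurwicz score = 787.5 → A2.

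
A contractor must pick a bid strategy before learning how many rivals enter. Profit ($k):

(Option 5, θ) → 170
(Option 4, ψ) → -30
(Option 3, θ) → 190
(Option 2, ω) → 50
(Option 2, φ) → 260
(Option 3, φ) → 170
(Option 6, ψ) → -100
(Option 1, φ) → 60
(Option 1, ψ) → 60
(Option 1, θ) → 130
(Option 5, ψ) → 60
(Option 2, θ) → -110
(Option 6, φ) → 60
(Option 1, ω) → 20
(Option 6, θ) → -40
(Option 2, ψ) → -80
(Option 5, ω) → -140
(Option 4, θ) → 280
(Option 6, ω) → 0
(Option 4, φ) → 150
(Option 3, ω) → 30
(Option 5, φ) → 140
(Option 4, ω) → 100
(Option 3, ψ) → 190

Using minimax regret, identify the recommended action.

Column bests: θ=280, φ=260, ψ=190, ω=100.
Option 1 regrets: 150, 200, 130, 80 → max 200
Option 2 regrets: 390, 0, 270, 50 → max 390
Option 3 regrets: 90, 90, 0, 70 → max 90
Option 4 regrets: 0, 110, 220, 0 → max 220
Option 5 regrets: 110, 120, 130, 240 → max 240
Option 6 regrets: 320, 200, 290, 100 → max 320
Smallest max regret = 90 → Option 3.

Option 3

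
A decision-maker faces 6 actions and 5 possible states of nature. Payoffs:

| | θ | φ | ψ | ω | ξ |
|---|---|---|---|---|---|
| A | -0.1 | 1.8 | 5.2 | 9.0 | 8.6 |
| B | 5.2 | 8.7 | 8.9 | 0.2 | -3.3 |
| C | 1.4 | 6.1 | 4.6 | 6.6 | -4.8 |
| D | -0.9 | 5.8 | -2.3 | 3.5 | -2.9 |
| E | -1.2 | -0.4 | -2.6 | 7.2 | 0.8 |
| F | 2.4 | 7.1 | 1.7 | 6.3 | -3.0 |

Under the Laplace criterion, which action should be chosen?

A

Row averages: A=4.9, B=3.94, C=2.78, D=0.64, E=0.76, F=2.9
Highest average = 4.9 → A.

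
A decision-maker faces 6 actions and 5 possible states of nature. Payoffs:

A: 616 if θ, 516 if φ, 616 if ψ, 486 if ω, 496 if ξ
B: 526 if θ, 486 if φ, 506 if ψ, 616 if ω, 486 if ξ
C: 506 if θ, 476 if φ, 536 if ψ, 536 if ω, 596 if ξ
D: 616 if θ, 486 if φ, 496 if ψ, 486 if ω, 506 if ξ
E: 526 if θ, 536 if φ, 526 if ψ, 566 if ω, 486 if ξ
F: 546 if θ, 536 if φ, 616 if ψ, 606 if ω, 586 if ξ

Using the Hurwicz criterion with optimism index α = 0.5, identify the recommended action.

A: 0.5·616 + 0.5·486 = 551
B: 0.5·616 + 0.5·486 = 551
C: 0.5·596 + 0.5·476 = 536
D: 0.5·616 + 0.5·486 = 551
E: 0.5·566 + 0.5·486 = 526
F: 0.5·616 + 0.5·536 = 576
Highest Hurwicz score = 576 → F.

F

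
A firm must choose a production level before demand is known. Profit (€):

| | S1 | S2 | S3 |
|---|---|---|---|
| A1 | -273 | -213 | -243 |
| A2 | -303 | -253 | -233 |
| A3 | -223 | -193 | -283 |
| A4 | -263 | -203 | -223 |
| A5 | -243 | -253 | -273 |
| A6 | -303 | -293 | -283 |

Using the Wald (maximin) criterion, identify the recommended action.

A4

Row minima: A1=-273, A2=-303, A3=-283, A4=-263, A5=-273, A6=-303
Best worst-case = -263 → A4.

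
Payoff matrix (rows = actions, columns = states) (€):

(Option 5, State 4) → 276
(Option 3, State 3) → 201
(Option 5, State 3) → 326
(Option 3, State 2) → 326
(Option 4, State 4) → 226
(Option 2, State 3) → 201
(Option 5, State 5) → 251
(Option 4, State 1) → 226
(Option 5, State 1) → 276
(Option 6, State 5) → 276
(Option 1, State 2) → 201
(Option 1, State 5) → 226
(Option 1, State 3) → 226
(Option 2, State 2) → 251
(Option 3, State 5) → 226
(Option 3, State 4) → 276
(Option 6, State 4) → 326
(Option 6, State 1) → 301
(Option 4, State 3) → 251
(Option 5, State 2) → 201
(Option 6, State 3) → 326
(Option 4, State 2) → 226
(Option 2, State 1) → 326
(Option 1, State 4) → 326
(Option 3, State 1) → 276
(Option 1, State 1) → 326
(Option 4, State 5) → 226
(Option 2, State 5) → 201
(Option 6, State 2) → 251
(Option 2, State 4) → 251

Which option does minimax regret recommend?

Column bests: State 1=326, State 2=326, State 3=326, State 4=326, State 5=276.
Option 1 regrets: 0, 125, 100, 0, 50 → max 125
Option 2 regrets: 0, 75, 125, 75, 75 → max 125
Option 3 regrets: 50, 0, 125, 50, 50 → max 125
Option 4 regrets: 100, 100, 75, 100, 50 → max 100
Option 5 regrets: 50, 125, 0, 50, 25 → max 125
Option 6 regrets: 25, 75, 0, 0, 0 → max 75
Smallest max regret = 75 → Option 6.

Option 6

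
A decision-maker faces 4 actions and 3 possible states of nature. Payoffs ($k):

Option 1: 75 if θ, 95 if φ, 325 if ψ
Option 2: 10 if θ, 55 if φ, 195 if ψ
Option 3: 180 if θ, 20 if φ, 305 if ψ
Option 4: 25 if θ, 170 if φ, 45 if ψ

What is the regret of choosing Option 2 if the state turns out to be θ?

Best payoff under θ is 180.
Regret = 180 − 10 = 170.

170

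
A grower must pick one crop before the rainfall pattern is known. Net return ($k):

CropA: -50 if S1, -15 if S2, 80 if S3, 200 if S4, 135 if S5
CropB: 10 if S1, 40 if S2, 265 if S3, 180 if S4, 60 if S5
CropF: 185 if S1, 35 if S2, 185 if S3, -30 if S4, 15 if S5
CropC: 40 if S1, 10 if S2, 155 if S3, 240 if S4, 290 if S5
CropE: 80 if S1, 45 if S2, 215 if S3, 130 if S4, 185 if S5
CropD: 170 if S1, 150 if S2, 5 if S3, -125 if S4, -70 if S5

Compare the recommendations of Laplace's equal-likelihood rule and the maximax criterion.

laplace → CropC; maximax → CropC (agree)

Row averages: CropA=70, CropB=111, CropF=78, CropC=147, CropE=131, CropD=26
Highest average = 147 → CropC.
Row maxima: CropA=200, CropB=265, CropF=185, CropC=290, CropE=215, CropD=170
Best best-case = 290 → CropC.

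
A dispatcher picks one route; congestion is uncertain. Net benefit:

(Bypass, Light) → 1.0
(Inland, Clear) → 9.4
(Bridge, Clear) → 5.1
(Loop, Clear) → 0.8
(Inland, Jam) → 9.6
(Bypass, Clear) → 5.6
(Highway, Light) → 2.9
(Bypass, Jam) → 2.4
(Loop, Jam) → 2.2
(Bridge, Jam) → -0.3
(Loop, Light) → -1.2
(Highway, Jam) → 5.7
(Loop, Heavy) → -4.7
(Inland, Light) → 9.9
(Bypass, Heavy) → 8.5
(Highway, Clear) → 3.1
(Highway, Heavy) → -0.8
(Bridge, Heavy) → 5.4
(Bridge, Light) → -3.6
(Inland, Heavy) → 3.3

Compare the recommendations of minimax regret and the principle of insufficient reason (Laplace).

minimax regret → Inland; laplace → Inland (agree)

Column bests: Clear=9.4, Light=9.9, Heavy=8.5, Jam=9.6.
Highway regrets: 6.3, 7.0, 9.3, 3.9 → max 9.3
Loop regrets: 8.6, 11.1, 13.2, 7.4 → max 13.2
Inland regrets: 0.0, 0.0, 5.2, 0.0 → max 5.2
Bypass regrets: 3.8, 8.9, 0.0, 7.2 → max 8.9
Bridge regrets: 4.3, 13.5, 3.1, 9.9 → max 13.5
Smallest max regret = 5.2 → Inland.
Row averages: Highway=2.725, Loop=-0.725, Inland=8.05, Bypass=4.375, Bridge=1.65
Highest average = 8.05 → Inland.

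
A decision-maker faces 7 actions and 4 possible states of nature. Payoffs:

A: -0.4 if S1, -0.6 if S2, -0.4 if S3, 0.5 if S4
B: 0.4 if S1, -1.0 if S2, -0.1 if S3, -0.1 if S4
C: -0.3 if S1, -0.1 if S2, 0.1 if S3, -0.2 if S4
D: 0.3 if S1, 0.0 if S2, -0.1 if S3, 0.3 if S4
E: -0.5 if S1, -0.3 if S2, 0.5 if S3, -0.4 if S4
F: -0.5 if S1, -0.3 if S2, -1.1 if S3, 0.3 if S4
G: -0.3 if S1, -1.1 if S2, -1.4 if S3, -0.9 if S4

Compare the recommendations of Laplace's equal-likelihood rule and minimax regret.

Row averages: A=-0.225, B=-0.2, C=-0.125, D=0.125, E=-0.175, F=-0.4, G=-0.925
Highest average = 0.125 → D.
Column bests: S1=0.4, S2=0.0, S3=0.5, S4=0.5.
A regrets: 0.8, 0.6, 0.9, 0.0 → max 0.9
B regrets: 0.0, 1.0, 0.6, 0.6 → max 1.0
C regrets: 0.7, 0.1, 0.4, 0.7 → max 0.7
D regrets: 0.1, 0.0, 0.6, 0.2 → max 0.6
E regrets: 0.9, 0.3, 0.0, 0.9 → max 0.9
F regrets: 0.9, 0.3, 1.6, 0.2 → max 1.6
G regrets: 0.7, 1.1, 1.9, 1.4 → max 1.9
Smallest max regret = 0.6 → D.

laplace → D; minimax regret → D (agree)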